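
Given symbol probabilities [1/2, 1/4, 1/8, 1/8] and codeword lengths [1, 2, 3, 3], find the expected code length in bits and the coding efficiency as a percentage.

Average length L = Σ p_i × l_i = 1.7500 bits
Entropy H = 1.7500 bits
Efficiency η = H/L × 100% = 100.00%


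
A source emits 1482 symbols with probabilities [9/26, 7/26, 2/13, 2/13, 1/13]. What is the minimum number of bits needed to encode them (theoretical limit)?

Entropy H = 2.1550 bits/symbol
Minimum bits = H × n = 2.1550 × 1482
= 3193.75 bits


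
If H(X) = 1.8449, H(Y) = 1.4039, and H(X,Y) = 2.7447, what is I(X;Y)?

I(X;Y) = H(X) + H(Y) - H(X,Y)
I(X;Y) = 1.8449 + 1.4039 - 2.7447 = 0.5041 bits


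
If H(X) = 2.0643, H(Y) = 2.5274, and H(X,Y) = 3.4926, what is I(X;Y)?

I(X;Y) = H(X) + H(Y) - H(X,Y)
I(X;Y) = 2.0643 + 2.5274 - 3.4926 = 1.0991 bits


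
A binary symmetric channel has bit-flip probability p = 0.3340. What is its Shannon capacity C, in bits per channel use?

For BSC with error probability p:
C = 1 - H(p) where H(p) is binary entropy
H(0.3340) = -0.3340 × log₂(0.3340) - 0.6660 × log₂(0.6660)
H(p) = 0.9190
C = 1 - 0.9190 = 0.0810 bits/use


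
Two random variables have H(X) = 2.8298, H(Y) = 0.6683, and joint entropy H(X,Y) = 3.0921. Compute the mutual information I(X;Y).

I(X;Y) = H(X) + H(Y) - H(X,Y)
I(X;Y) = 2.8298 + 0.6683 - 3.0921 = 0.406 bits


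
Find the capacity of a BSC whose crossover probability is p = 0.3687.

For BSC with error probability p:
C = 1 - H(p) where H(p) is binary entropy
H(0.3687) = -0.3687 × log₂(0.3687) - 0.6313 × log₂(0.6313)
H(p) = 0.9497
C = 1 - 0.9497 = 0.0503 bits/use


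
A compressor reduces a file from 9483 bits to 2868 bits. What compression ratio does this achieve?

Compression ratio = Original / Compressed
= 9483 / 2868 = 3.31:1


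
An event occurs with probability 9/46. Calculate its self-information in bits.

Information content I(x) = -log₂(p(x))
I = -log₂(9/46) = -log₂(0.1957)
I = 2.3536 bits


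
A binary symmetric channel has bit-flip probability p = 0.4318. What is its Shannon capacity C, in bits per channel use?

For BSC with error probability p:
C = 1 - H(p) where H(p) is binary entropy
H(0.4318) = -0.4318 × log₂(0.4318) - 0.5682 × log₂(0.5682)
H(p) = 0.9865
C = 1 - 0.9865 = 0.0135 bits/use


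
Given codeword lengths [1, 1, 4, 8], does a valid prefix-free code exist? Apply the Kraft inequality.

Kraft inequality: Σ 2^(-l_i) ≤ 1 for prefix-free code
Calculating: 2^(-1) + 2^(-1) + 2^(-4) + 2^(-8)
= 0.5 + 0.5 + 0.0625 + 0.00390625
= 1.0664
Since 1.0664 > 1, prefix-free code does not exist


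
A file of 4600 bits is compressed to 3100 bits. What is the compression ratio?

Compression ratio = Original / Compressed
= 4600 / 3100 = 1.48:1


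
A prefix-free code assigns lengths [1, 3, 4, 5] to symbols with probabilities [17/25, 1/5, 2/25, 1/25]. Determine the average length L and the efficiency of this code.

Average length L = Σ p_i × l_i = 1.8000 bits
Entropy H = 1.3200 bits
Efficiency η = H/L × 100% = 73.33%


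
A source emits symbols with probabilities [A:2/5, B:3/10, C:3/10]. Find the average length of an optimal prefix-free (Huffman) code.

Huffman tree construction:
Combine smallest probabilities repeatedly
Resulting codes:
  A: 0 (length 1)
  B: 10 (length 2)
  C: 11 (length 2)
Average length = Σ p(s) × length(s) = 1.6000 bits


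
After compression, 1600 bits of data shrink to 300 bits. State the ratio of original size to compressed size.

Compression ratio = Original / Compressed
= 1600 / 300 = 5.33:1


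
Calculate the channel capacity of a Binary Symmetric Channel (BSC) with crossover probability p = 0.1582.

For BSC with error probability p:
C = 1 - H(p) where H(p) is binary entropy
H(0.1582) = -0.1582 × log₂(0.1582) - 0.8418 × log₂(0.8418)
H(p) = 0.6300
C = 1 - 0.6300 = 0.3700 bits/use


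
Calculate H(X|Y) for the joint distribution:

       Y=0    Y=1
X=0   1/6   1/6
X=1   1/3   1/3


H(X|Y) = Σ_y p(y) H(X|Y=y)
  p(Y=0) = 1/2, H(X|Y=0) = 0.9183
  p(Y=1) = 1/2, H(X|Y=1) = 0.9183
H(X|Y) = 0.5000×0.9183 + 0.5000×0.9183 = 0.9183 bits


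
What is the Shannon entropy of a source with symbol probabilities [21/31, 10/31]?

H(X) = -Σ p(x) log₂ p(x)
  -21/31 × log₂(21/31) = 0.3806
  -10/31 × log₂(10/31) = 0.5265
H(X) = 0.9072 bits


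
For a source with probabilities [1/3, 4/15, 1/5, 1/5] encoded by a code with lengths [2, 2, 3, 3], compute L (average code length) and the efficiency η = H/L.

Average length L = Σ p_i × l_i = 2.4000 bits
Entropy H = 1.9656 bits
Efficiency η = H/L × 100% = 81.90%


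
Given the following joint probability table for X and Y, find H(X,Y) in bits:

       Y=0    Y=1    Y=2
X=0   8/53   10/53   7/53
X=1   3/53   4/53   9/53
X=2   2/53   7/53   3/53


H(X,Y) = -Σ p(x,y) log₂ p(x,y)
  p(0,0)=8/53: -0.1509 × log₂(0.1509) = 0.4118
  p(0,1)=10/53: -0.1887 × log₂(0.1887) = 0.4540
  p(0,2)=7/53: -0.1321 × log₂(0.1321) = 0.3857
  p(1,0)=3/53: -0.0566 × log₂(0.0566) = 0.2345
  p(1,1)=4/53: -0.0755 × log₂(0.0755) = 0.2814
  p(1,2)=9/53: -0.1698 × log₂(0.1698) = 0.4344
  p(2,0)=2/53: -0.0377 × log₂(0.0377) = 0.1784
  p(2,1)=7/53: -0.1321 × log₂(0.1321) = 0.3857
  p(2,2)=3/53: -0.0566 × log₂(0.0566) = 0.2345
H(X,Y) = 3.0003 bits


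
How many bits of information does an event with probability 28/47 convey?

Information content I(x) = -log₂(p(x))
I = -log₂(28/47) = -log₂(0.5957)
I = 0.7472 bits


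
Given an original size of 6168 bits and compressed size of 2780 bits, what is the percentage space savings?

Space savings = (1 - Compressed/Original) × 100%
= (1 - 2780/6168) × 100%
= 54.93%


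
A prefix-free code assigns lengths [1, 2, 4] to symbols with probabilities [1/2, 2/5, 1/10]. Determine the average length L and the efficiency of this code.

Average length L = Σ p_i × l_i = 1.7000 bits
Entropy H = 1.3610 bits
Efficiency η = H/L × 100% = 80.06%


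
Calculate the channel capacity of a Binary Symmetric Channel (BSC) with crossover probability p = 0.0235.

For BSC with error probability p:
C = 1 - H(p) where H(p) is binary entropy
H(0.0235) = -0.0235 × log₂(0.0235) - 0.9765 × log₂(0.9765)
H(p) = 0.1607
C = 1 - 0.1607 = 0.8393 bits/use


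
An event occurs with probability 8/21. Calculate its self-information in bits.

Information content I(x) = -log₂(p(x))
I = -log₂(8/21) = -log₂(0.3810)
I = 1.3923 bits


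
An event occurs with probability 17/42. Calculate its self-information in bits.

Information content I(x) = -log₂(p(x))
I = -log₂(17/42) = -log₂(0.4048)
I = 1.3049 bits


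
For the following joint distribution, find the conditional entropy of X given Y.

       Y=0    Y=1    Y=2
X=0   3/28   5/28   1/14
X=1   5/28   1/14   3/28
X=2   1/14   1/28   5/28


H(X|Y) = Σ_y p(y) H(X|Y=y)
  p(Y=0) = 5/14, H(X|Y=0) = 1.4855
  p(Y=1) = 2/7, H(X|Y=1) = 1.2988
  p(Y=2) = 5/14, H(X|Y=2) = 1.4855
H(X|Y) = 0.3571×1.4855 + 0.2857×1.2988 + 0.3571×1.4855 = 1.4321 bits


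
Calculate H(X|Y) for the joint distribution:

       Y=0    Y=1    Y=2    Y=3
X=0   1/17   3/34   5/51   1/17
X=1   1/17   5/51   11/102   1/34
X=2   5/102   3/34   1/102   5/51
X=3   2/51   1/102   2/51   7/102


H(X|Y) = Σ_y p(y) H(X|Y=y)
  p(Y=0) = 7/34, H(X|Y=0) = 1.9814
  p(Y=1) = 29/102, H(X|Y=1) = 1.7449
  p(Y=2) = 13/51, H(X|Y=2) = 1.6515
  p(Y=3) = 13/51, H(X|Y=3) = 1.8875
H(X|Y) = 0.2059×1.9814 + 0.2843×1.7449 + 0.2549×1.6515 + 0.2549×1.8875 = 1.8062 bits


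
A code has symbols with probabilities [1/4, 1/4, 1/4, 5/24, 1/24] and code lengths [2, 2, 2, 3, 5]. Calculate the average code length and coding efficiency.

Average length L = Σ p_i × l_i = 2.3333 bits
Entropy H = 2.1625 bits
Efficiency η = H/L × 100% = 92.68%


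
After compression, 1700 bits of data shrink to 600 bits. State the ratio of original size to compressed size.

Compression ratio = Original / Compressed
= 1700 / 600 = 2.83:1


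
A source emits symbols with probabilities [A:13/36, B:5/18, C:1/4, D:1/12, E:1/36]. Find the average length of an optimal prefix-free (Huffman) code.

Huffman tree construction:
Combine smallest probabilities repeatedly
Resulting codes:
  A: 11 (length 2)
  B: 10 (length 2)
  C: 01 (length 2)
  D: 001 (length 3)
  E: 000 (length 3)
Average length = Σ p(s) × length(s) = 2.1111 bits


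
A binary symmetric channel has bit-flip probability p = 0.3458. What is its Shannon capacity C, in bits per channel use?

For BSC with error probability p:
C = 1 - H(p) where H(p) is binary entropy
H(0.3458) = -0.3458 × log₂(0.3458) - 0.6542 × log₂(0.6542)
H(p) = 0.9303
C = 1 - 0.9303 = 0.0697 bits/use


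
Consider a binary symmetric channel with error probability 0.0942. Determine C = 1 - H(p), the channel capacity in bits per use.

For BSC with error probability p:
C = 1 - H(p) where H(p) is binary entropy
H(0.0942) = -0.0942 × log₂(0.0942) - 0.9058 × log₂(0.9058)
H(p) = 0.4503
C = 1 - 0.4503 = 0.5497 bits/use


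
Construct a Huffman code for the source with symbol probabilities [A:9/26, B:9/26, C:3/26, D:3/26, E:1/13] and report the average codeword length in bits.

Huffman tree construction:
Combine smallest probabilities repeatedly
Resulting codes:
  A: 11 (length 2)
  B: 0 (length 1)
  C: 1011 (length 4)
  D: 100 (length 3)
  E: 1010 (length 4)
Average length = Σ p(s) × length(s) = 2.1538 bits


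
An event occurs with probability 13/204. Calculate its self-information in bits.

Information content I(x) = -log₂(p(x))
I = -log₂(13/204) = -log₂(0.0637)
I = 3.9720 bits


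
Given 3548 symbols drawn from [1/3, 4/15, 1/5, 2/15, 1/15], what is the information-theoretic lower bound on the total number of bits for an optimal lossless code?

Entropy H = 2.1493 bits/symbol
Minimum bits = H × n = 2.1493 × 3548
= 7625.56 bits


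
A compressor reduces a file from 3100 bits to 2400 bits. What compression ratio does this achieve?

Compression ratio = Original / Compressed
= 3100 / 2400 = 1.29:1


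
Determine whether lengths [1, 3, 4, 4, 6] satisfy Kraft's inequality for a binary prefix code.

Kraft inequality: Σ 2^(-l_i) ≤ 1 for prefix-free code
Calculating: 2^(-1) + 2^(-3) + 2^(-4) + 2^(-4) + 2^(-6)
= 0.5 + 0.125 + 0.0625 + 0.0625 + 0.015625
= 0.7656
Since 0.7656 ≤ 1, prefix-free code exists


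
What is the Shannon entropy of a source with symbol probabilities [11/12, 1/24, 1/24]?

H(X) = -Σ p(x) log₂ p(x)
  -11/12 × log₂(11/12) = 0.1151
  -1/24 × log₂(1/24) = 0.1910
  -1/24 × log₂(1/24) = 0.1910
H(X) = 0.4972 bits


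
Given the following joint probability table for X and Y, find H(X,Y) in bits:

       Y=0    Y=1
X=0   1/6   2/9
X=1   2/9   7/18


H(X,Y) = -Σ p(x,y) log₂ p(x,y)
  p(0,0)=1/6: -0.1667 × log₂(0.1667) = 0.4308
  p(0,1)=2/9: -0.2222 × log₂(0.2222) = 0.4822
  p(1,0)=2/9: -0.2222 × log₂(0.2222) = 0.4822
  p(1,1)=7/18: -0.3889 × log₂(0.3889) = 0.5299
H(X,Y) = 1.9251 bits


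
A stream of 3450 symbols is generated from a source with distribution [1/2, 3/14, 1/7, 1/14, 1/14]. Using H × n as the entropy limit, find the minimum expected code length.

Entropy H = 1.9212 bits/symbol
Minimum bits = H × n = 1.9212 × 3450
= 6628.09 bits


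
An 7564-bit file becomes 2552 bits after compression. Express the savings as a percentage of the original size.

Space savings = (1 - Compressed/Original) × 100%
= (1 - 2552/7564) × 100%
= 66.26%


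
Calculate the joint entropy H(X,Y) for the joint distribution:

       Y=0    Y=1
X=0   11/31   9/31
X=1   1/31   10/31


H(X,Y) = -Σ p(x,y) log₂ p(x,y)
  p(0,0)=11/31: -0.3548 × log₂(0.3548) = 0.5304
  p(0,1)=9/31: -0.2903 × log₂(0.2903) = 0.5180
  p(1,0)=1/31: -0.0323 × log₂(0.0323) = 0.1598
  p(1,1)=10/31: -0.3226 × log₂(0.3226) = 0.5265
H(X,Y) = 1.7348 bits


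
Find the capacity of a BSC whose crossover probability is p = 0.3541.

For BSC with error probability p:
C = 1 - H(p) where H(p) is binary entropy
H(0.3541) = -0.3541 × log₂(0.3541) - 0.6459 × log₂(0.6459)
H(p) = 0.9377
C = 1 - 0.9377 = 0.0623 bits/use


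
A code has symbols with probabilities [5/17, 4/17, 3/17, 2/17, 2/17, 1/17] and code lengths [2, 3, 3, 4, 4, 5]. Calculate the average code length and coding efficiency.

Average length L = Σ p_i × l_i = 3.0588 bits
Entropy H = 2.4190 bits
Efficiency η = H/L × 100% = 79.08%


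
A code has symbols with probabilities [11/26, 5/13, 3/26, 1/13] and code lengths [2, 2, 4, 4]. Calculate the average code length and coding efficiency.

Average length L = Σ p_i × l_i = 2.3846 bits
Entropy H = 1.6994 bits
Efficiency η = H/L × 100% = 71.26%


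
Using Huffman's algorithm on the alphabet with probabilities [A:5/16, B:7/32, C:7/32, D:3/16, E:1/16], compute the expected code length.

Huffman tree construction:
Combine smallest probabilities repeatedly
Resulting codes:
  A: 11 (length 2)
  B: 00 (length 2)
  C: 01 (length 2)
  D: 101 (length 3)
  E: 100 (length 3)
Average length = Σ p(s) × length(s) = 2.2500 bits


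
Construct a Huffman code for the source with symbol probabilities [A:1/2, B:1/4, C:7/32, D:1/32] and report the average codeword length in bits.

Huffman tree construction:
Combine smallest probabilities repeatedly
Resulting codes:
  A: 0 (length 1)
  B: 10 (length 2)
  C: 111 (length 3)
  D: 110 (length 3)
Average length = Σ p(s) × length(s) = 1.7500 bits


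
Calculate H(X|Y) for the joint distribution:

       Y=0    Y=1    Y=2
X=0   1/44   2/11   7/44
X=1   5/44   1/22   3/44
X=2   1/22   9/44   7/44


H(X|Y) = Σ_y p(y) H(X|Y=y)
  p(Y=0) = 2/11, H(X|Y=0) = 1.2988
  p(Y=1) = 19/44, H(X|Y=1) = 1.3780
  p(Y=2) = 17/44, H(X|Y=2) = 1.4958
H(X|Y) = 0.1818×1.2988 + 0.4318×1.3780 + 0.3864×1.4958 = 1.4091 bits


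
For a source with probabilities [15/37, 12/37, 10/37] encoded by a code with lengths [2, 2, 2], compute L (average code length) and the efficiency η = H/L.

Average length L = Σ p_i × l_i = 2.0000 bits
Entropy H = 1.5651 bits
Efficiency η = H/L × 100% = 78.25%


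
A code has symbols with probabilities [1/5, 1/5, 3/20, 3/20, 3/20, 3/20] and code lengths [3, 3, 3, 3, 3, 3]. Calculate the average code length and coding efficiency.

Average length L = Σ p_i × l_i = 3.0000 bits
Entropy H = 2.5710 bits
Efficiency η = H/L × 100% = 85.70%


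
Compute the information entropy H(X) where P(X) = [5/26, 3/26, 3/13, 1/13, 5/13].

H(X) = -Σ p(x) log₂ p(x)
  -5/26 × log₂(5/26) = 0.4574
  -3/26 × log₂(3/26) = 0.3595
  -3/13 × log₂(3/13) = 0.4882
  -1/13 × log₂(1/13) = 0.2846
  -5/13 × log₂(5/13) = 0.5302
H(X) = 2.1199 bits


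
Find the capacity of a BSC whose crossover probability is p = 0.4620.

For BSC with error probability p:
C = 1 - H(p) where H(p) is binary entropy
H(0.4620) = -0.4620 × log₂(0.4620) - 0.5380 × log₂(0.5380)
H(p) = 0.9958
C = 1 - 0.9958 = 0.0042 bits/use


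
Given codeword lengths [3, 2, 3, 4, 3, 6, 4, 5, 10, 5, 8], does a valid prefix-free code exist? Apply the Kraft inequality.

Kraft inequality: Σ 2^(-l_i) ≤ 1 for prefix-free code
Calculating: 2^(-3) + 2^(-2) + 2^(-3) + 2^(-4) + 2^(-3) + 2^(-6) + 2^(-4) + 2^(-5) + 2^(-10) + 2^(-5) + 2^(-8)
= 0.125 + 0.25 + 0.125 + 0.0625 + 0.125 + 0.015625 + 0.0625 + 0.03125 + 0.0009765625 + 0.03125 + 0.00390625
= 0.8330
Since 0.8330 ≤ 1, prefix-free code exists


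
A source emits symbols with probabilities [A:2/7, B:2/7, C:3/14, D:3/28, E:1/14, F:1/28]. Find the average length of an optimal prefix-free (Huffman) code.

Huffman tree construction:
Combine smallest probabilities repeatedly
Resulting codes:
  A: 10 (length 2)
  B: 11 (length 2)
  C: 00 (length 2)
  D: 010 (length 3)
  E: 0111 (length 4)
  F: 0110 (length 4)
Average length = Σ p(s) × length(s) = 2.3214 bits


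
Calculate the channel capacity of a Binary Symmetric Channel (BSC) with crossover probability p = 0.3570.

For BSC with error probability p:
C = 1 - H(p) where H(p) is binary entropy
H(0.3570) = -0.3570 × log₂(0.3570) - 0.6430 × log₂(0.6430)
H(p) = 0.9402
C = 1 - 0.9402 = 0.0598 bits/use


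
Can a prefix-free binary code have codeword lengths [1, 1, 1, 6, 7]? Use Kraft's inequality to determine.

Kraft inequality: Σ 2^(-l_i) ≤ 1 for prefix-free code
Calculating: 2^(-1) + 2^(-1) + 2^(-1) + 2^(-6) + 2^(-7)
= 0.5 + 0.5 + 0.5 + 0.015625 + 0.0078125
= 1.5234
Since 1.5234 > 1, prefix-free code does not exist


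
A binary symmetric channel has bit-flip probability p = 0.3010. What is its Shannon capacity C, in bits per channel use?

For BSC with error probability p:
C = 1 - H(p) where H(p) is binary entropy
H(0.3010) = -0.3010 × log₂(0.3010) - 0.6990 × log₂(0.6990)
H(p) = 0.8825
C = 1 - 0.8825 = 0.1175 bits/use


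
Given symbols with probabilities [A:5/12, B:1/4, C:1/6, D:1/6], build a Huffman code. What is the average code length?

Huffman tree construction:
Combine smallest probabilities repeatedly
Resulting codes:
  A: 0 (length 1)
  B: 10 (length 2)
  C: 110 (length 3)
  D: 111 (length 3)
Average length = Σ p(s) × length(s) = 1.9167 bits


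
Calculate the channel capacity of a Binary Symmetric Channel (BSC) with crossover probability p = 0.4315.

For BSC with error probability p:
C = 1 - H(p) where H(p) is binary entropy
H(0.4315) = -0.4315 × log₂(0.4315) - 0.5685 × log₂(0.5685)
H(p) = 0.9864
C = 1 - 0.9864 = 0.0136 bits/use


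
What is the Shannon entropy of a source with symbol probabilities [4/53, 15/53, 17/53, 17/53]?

H(X) = -Σ p(x) log₂ p(x)
  -4/53 × log₂(4/53) = 0.2814
  -15/53 × log₂(15/53) = 0.5154
  -17/53 × log₂(17/53) = 0.5262
  -17/53 × log₂(17/53) = 0.5262
H(X) = 1.8491 bits


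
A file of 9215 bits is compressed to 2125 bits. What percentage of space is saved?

Space savings = (1 - Compressed/Original) × 100%
= (1 - 2125/9215) × 100%
= 76.94%


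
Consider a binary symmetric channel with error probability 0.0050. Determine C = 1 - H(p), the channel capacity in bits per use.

For BSC with error probability p:
C = 1 - H(p) where H(p) is binary entropy
H(0.0050) = -0.0050 × log₂(0.0050) - 0.9950 × log₂(0.9950)
H(p) = 0.0454
C = 1 - 0.0454 = 0.9546 bits/use


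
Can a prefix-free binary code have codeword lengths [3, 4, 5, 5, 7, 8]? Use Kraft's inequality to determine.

Kraft inequality: Σ 2^(-l_i) ≤ 1 for prefix-free code
Calculating: 2^(-3) + 2^(-4) + 2^(-5) + 2^(-5) + 2^(-7) + 2^(-8)
= 0.125 + 0.0625 + 0.03125 + 0.03125 + 0.0078125 + 0.00390625
= 0.2617
Since 0.2617 ≤ 1, prefix-free code exists


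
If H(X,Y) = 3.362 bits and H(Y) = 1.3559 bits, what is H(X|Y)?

Chain rule: H(X,Y) = H(X|Y) + H(Y)
H(X|Y) = H(X,Y) - H(Y) = 3.362 - 1.3559 = 2.0061 bits


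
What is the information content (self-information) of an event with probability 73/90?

Information content I(x) = -log₂(p(x))
I = -log₂(73/90) = -log₂(0.8111)
I = 0.3020 bits


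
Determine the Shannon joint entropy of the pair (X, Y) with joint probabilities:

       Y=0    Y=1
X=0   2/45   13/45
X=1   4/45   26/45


H(X,Y) = -Σ p(x,y) log₂ p(x,y)
  p(0,0)=2/45: -0.0444 × log₂(0.0444) = 0.1996
  p(0,1)=13/45: -0.2889 × log₂(0.2889) = 0.5175
  p(1,0)=4/45: -0.0889 × log₂(0.0889) = 0.3104
  p(1,1)=26/45: -0.5778 × log₂(0.5778) = 0.4573
H(X,Y) = 1.4848 bits


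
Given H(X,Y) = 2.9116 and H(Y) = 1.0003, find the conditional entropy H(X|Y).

Chain rule: H(X,Y) = H(X|Y) + H(Y)
H(X|Y) = H(X,Y) - H(Y) = 2.9116 - 1.0003 = 1.9113 bits


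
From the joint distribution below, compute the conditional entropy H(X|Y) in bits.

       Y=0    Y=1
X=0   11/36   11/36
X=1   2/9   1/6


H(X|Y) = Σ_y p(y) H(X|Y=y)
  p(Y=0) = 19/36, H(X|Y=0) = 0.9819
  p(Y=1) = 17/36, H(X|Y=1) = 0.9367
H(X|Y) = 0.5278×0.9819 + 0.4722×0.9367 = 0.9606 bits


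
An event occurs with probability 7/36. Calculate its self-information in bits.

Information content I(x) = -log₂(p(x))
I = -log₂(7/36) = -log₂(0.1944)
I = 2.3626 bits


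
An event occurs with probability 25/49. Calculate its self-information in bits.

Information content I(x) = -log₂(p(x))
I = -log₂(25/49) = -log₂(0.5102)
I = 0.9709 bits


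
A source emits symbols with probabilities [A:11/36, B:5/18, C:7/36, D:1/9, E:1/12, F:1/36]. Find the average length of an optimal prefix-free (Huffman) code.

Huffman tree construction:
Combine smallest probabilities repeatedly
Resulting codes:
  A: 11 (length 2)
  B: 10 (length 2)
  C: 00 (length 2)
  D: 010 (length 3)
  E: 0111 (length 4)
  F: 0110 (length 4)
Average length = Σ p(s) × length(s) = 2.3333 bits


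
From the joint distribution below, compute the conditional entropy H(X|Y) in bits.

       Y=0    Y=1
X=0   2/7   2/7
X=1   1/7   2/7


H(X|Y) = Σ_y p(y) H(X|Y=y)
  p(Y=0) = 3/7, H(X|Y=0) = 0.9183
  p(Y=1) = 4/7, H(X|Y=1) = 1.0000
H(X|Y) = 0.4286×0.9183 + 0.5714×1.0000 = 0.9650 bits


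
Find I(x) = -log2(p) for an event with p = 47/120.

Information content I(x) = -log₂(p(x))
I = -log₂(47/120) = -log₂(0.3917)
I = 1.3523 bits


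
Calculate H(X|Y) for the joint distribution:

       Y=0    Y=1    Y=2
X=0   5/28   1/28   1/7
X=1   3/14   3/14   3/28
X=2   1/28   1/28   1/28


H(X|Y) = Σ_y p(y) H(X|Y=y)
  p(Y=0) = 3/7, H(X|Y=0) = 1.3250
  p(Y=1) = 2/7, H(X|Y=1) = 1.0613
  p(Y=2) = 2/7, H(X|Y=2) = 1.4056
H(X|Y) = 0.4286×1.3250 + 0.2857×1.0613 + 0.2857×1.4056 = 1.2727 bits


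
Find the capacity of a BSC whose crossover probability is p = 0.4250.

For BSC with error probability p:
C = 1 - H(p) where H(p) is binary entropy
H(0.4250) = -0.4250 × log₂(0.4250) - 0.5750 × log₂(0.5750)
H(p) = 0.9837
C = 1 - 0.9837 = 0.0163 bits/use


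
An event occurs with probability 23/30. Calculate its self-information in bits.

Information content I(x) = -log₂(p(x))
I = -log₂(23/30) = -log₂(0.7667)
I = 0.3833 bits


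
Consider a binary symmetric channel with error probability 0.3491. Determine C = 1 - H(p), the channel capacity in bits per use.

For BSC with error probability p:
C = 1 - H(p) where H(p) is binary entropy
H(0.3491) = -0.3491 × log₂(0.3491) - 0.6509 × log₂(0.6509)
H(p) = 0.9333
C = 1 - 0.9333 = 0.0667 bits/use


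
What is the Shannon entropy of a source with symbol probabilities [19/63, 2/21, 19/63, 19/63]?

H(X) = -Σ p(x) log₂ p(x)
  -19/63 × log₂(19/63) = 0.5216
  -2/21 × log₂(2/21) = 0.3231
  -19/63 × log₂(19/63) = 0.5216
  -19/63 × log₂(19/63) = 0.5216
H(X) = 1.8877 bits


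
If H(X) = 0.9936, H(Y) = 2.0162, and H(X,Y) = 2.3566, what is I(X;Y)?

I(X;Y) = H(X) + H(Y) - H(X,Y)
I(X;Y) = 0.9936 + 2.0162 - 2.3566 = 0.6532 bits


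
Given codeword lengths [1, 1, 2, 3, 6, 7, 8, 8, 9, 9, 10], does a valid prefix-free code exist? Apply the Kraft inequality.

Kraft inequality: Σ 2^(-l_i) ≤ 1 for prefix-free code
Calculating: 2^(-1) + 2^(-1) + 2^(-2) + 2^(-3) + 2^(-6) + 2^(-7) + 2^(-8) + 2^(-8) + 2^(-9) + 2^(-9) + 2^(-10)
= 0.5 + 0.5 + 0.25 + 0.125 + 0.015625 + 0.0078125 + 0.00390625 + 0.00390625 + 0.001953125 + 0.001953125 + 0.0009765625
= 1.4111
Since 1.4111 > 1, prefix-free code does not exist


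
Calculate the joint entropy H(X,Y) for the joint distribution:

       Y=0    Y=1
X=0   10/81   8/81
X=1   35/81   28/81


H(X,Y) = -Σ p(x,y) log₂ p(x,y)
  p(0,0)=10/81: -0.1235 × log₂(0.1235) = 0.3726
  p(0,1)=8/81: -0.0988 × log₂(0.0988) = 0.3299
  p(1,0)=35/81: -0.4321 × log₂(0.4321) = 0.5231
  p(1,1)=28/81: -0.3457 × log₂(0.3457) = 0.5298
H(X,Y) = 1.7553 bits


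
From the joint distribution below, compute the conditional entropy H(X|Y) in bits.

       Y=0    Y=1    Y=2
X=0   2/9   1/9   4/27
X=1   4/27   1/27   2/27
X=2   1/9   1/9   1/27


H(X|Y) = Σ_y p(y) H(X|Y=y)
  p(Y=0) = 13/27, H(X|Y=0) = 1.5262
  p(Y=1) = 7/27, H(X|Y=1) = 1.4488
  p(Y=2) = 7/27, H(X|Y=2) = 1.3788
H(X|Y) = 0.4815×1.5262 + 0.2593×1.4488 + 0.2593×1.3788 = 1.4679 bits


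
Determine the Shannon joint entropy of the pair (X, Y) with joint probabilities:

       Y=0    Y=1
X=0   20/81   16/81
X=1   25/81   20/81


H(X,Y) = -Σ p(x,y) log₂ p(x,y)
  p(0,0)=20/81: -0.2469 × log₂(0.2469) = 0.4983
  p(0,1)=16/81: -0.1975 × log₂(0.1975) = 0.4622
  p(1,0)=25/81: -0.3086 × log₂(0.3086) = 0.5235
  p(1,1)=20/81: -0.2469 × log₂(0.2469) = 0.4983
H(X,Y) = 1.9822 bits


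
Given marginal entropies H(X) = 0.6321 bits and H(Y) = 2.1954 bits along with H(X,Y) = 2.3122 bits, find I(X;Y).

I(X;Y) = H(X) + H(Y) - H(X,Y)
I(X;Y) = 0.6321 + 2.1954 - 2.3122 = 0.5153 bits


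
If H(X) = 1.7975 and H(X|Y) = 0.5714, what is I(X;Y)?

I(X;Y) = H(X) - H(X|Y)
I(X;Y) = 1.7975 - 0.5714 = 1.2261 bits


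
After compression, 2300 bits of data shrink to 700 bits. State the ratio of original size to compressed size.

Compression ratio = Original / Compressed
= 2300 / 700 = 3.29:1


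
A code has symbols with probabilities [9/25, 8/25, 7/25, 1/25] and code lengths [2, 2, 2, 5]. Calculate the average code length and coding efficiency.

Average length L = Σ p_i × l_i = 2.1200 bits
Entropy H = 1.7566 bits
Efficiency η = H/L × 100% = 82.86%


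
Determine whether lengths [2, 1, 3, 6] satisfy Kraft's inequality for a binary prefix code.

Kraft inequality: Σ 2^(-l_i) ≤ 1 for prefix-free code
Calculating: 2^(-2) + 2^(-1) + 2^(-3) + 2^(-6)
= 0.25 + 0.5 + 0.125 + 0.015625
= 0.8906
Since 0.8906 ≤ 1, prefix-free code exists


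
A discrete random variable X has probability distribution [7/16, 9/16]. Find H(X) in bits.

H(X) = -Σ p(x) log₂ p(x)
  -7/16 × log₂(7/16) = 0.5218
  -9/16 × log₂(9/16) = 0.4669
H(X) = 0.9887 bits


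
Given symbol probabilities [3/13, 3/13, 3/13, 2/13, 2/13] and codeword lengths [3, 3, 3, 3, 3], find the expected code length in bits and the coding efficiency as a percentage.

Average length L = Σ p_i × l_i = 3.0000 bits
Entropy H = 2.2955 bits
Efficiency η = H/L × 100% = 76.52%


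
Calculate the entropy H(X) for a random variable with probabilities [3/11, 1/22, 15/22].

H(X) = -Σ p(x) log₂ p(x)
  -3/11 × log₂(3/11) = 0.5112
  -1/22 × log₂(1/22) = 0.2027
  -15/22 × log₂(15/22) = 0.3767
H(X) = 1.0907 bits


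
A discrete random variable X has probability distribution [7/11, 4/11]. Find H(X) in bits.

H(X) = -Σ p(x) log₂ p(x)
  -7/11 × log₂(7/11) = 0.4150
  -4/11 × log₂(4/11) = 0.5307
H(X) = 0.9457 bits


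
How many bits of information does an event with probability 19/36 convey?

Information content I(x) = -log₂(p(x))
I = -log₂(19/36) = -log₂(0.5278)
I = 0.9220 bits


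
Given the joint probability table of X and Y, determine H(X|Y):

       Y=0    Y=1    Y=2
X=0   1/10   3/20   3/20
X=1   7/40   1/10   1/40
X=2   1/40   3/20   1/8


H(X|Y) = Σ_y p(y) H(X|Y=y)
  p(Y=0) = 3/10, H(X|Y=0) = 1.2807
  p(Y=1) = 2/5, H(X|Y=1) = 1.5613
  p(Y=2) = 3/10, H(X|Y=2) = 1.3250
H(X|Y) = 0.3000×1.2807 + 0.4000×1.5613 + 0.3000×1.3250 = 1.4062 bits


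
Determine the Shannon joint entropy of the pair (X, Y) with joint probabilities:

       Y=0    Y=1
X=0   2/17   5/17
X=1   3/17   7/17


H(X,Y) = -Σ p(x,y) log₂ p(x,y)
  p(0,0)=2/17: -0.1176 × log₂(0.1176) = 0.3632
  p(0,1)=5/17: -0.2941 × log₂(0.2941) = 0.5193
  p(1,0)=3/17: -0.1765 × log₂(0.1765) = 0.4416
  p(1,1)=7/17: -0.4118 × log₂(0.4118) = 0.5271
H(X,Y) = 1.8512 bits


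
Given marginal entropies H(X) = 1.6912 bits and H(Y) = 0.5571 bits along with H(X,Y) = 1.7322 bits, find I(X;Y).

I(X;Y) = H(X) + H(Y) - H(X,Y)
I(X;Y) = 1.6912 + 0.5571 - 1.7322 = 0.5161 bits


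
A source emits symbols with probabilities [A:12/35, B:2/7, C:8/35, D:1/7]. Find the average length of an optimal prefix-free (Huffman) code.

Huffman tree construction:
Combine smallest probabilities repeatedly
Resulting codes:
  A: 11 (length 2)
  B: 10 (length 2)
  C: 01 (length 2)
  D: 00 (length 2)
Average length = Σ p(s) × length(s) = 2.0000 bits


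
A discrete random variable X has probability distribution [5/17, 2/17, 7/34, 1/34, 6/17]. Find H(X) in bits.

H(X) = -Σ p(x) log₂ p(x)
  -5/17 × log₂(5/17) = 0.5193
  -2/17 × log₂(2/17) = 0.3632
  -7/34 × log₂(7/34) = 0.4694
  -1/34 × log₂(1/34) = 0.1496
  -6/17 × log₂(6/17) = 0.5303
H(X) = 2.0319 bits


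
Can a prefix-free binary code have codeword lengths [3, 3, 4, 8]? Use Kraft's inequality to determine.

Kraft inequality: Σ 2^(-l_i) ≤ 1 for prefix-free code
Calculating: 2^(-3) + 2^(-3) + 2^(-4) + 2^(-8)
= 0.125 + 0.125 + 0.0625 + 0.00390625
= 0.3164
Since 0.3164 ≤ 1, prefix-free code exists


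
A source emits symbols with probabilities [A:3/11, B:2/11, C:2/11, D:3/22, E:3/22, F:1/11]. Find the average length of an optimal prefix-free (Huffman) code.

Huffman tree construction:
Combine smallest probabilities repeatedly
Resulting codes:
  A: 10 (length 2)
  B: 111 (length 3)
  C: 00 (length 2)
  D: 011 (length 3)
  E: 110 (length 3)
  F: 010 (length 3)
Average length = Σ p(s) × length(s) = 2.5455 bits


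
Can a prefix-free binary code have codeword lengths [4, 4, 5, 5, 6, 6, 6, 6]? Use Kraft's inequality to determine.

Kraft inequality: Σ 2^(-l_i) ≤ 1 for prefix-free code
Calculating: 2^(-4) + 2^(-4) + 2^(-5) + 2^(-5) + 2^(-6) + 2^(-6) + 2^(-6) + 2^(-6)
= 0.0625 + 0.0625 + 0.03125 + 0.03125 + 0.015625 + 0.015625 + 0.015625 + 0.015625
= 0.2500
Since 0.2500 ≤ 1, prefix-free code exists


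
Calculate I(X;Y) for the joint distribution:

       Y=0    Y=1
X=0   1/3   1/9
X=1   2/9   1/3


H(X) = 0.9911, H(Y) = 0.9911, H(X,Y) = 1.8911
I(X;Y) = H(X) + H(Y) - H(X,Y) = 0.0911 bits


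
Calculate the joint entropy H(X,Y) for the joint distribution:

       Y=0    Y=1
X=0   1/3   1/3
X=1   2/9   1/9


H(X,Y) = -Σ p(x,y) log₂ p(x,y)
  p(0,0)=1/3: -0.3333 × log₂(0.3333) = 0.5283
  p(0,1)=1/3: -0.3333 × log₂(0.3333) = 0.5283
  p(1,0)=2/9: -0.2222 × log₂(0.2222) = 0.4822
  p(1,1)=1/9: -0.1111 × log₂(0.1111) = 0.3522
H(X,Y) = 1.8911 bits


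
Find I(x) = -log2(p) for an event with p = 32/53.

Information content I(x) = -log₂(p(x))
I = -log₂(32/53) = -log₂(0.6038)
I = 0.7279 bits


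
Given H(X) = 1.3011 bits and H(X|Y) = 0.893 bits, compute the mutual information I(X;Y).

I(X;Y) = H(X) - H(X|Y)
I(X;Y) = 1.3011 - 0.893 = 0.4081 bits


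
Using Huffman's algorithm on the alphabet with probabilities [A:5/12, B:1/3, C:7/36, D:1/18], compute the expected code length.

Huffman tree construction:
Combine smallest probabilities repeatedly
Resulting codes:
  A: 0 (length 1)
  B: 11 (length 2)
  C: 101 (length 3)
  D: 100 (length 3)
Average length = Σ p(s) × length(s) = 1.8333 bits


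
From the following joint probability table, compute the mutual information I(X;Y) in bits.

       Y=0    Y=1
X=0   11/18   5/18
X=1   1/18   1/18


H(X) = 0.5033, H(Y) = 0.9183, H(X,Y) = 1.4108
I(X;Y) = H(X) + H(Y) - H(X,Y) = 0.0107 bits


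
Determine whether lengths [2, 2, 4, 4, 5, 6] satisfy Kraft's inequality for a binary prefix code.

Kraft inequality: Σ 2^(-l_i) ≤ 1 for prefix-free code
Calculating: 2^(-2) + 2^(-2) + 2^(-4) + 2^(-4) + 2^(-5) + 2^(-6)
= 0.25 + 0.25 + 0.0625 + 0.0625 + 0.03125 + 0.015625
= 0.6719
Since 0.6719 ≤ 1, prefix-free code exists


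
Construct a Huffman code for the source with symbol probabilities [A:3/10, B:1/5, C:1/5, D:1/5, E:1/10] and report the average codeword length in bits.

Huffman tree construction:
Combine smallest probabilities repeatedly
Resulting codes:
  A: 10 (length 2)
  B: 111 (length 3)
  C: 00 (length 2)
  D: 01 (length 2)
  E: 110 (length 3)
Average length = Σ p(s) × length(s) = 2.3000 bits


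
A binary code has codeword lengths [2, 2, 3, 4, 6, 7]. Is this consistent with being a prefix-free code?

Kraft inequality: Σ 2^(-l_i) ≤ 1 for prefix-free code
Calculating: 2^(-2) + 2^(-2) + 2^(-3) + 2^(-4) + 2^(-6) + 2^(-7)
= 0.25 + 0.25 + 0.125 + 0.0625 + 0.015625 + 0.0078125
= 0.7109
Since 0.7109 ≤ 1, prefix-free code exists


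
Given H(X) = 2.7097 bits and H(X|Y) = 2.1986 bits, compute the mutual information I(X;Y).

I(X;Y) = H(X) - H(X|Y)
I(X;Y) = 2.7097 - 2.1986 = 0.5111 bits


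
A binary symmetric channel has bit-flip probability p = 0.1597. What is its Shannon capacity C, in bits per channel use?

For BSC with error probability p:
C = 1 - H(p) where H(p) is binary entropy
H(0.1597) = -0.1597 × log₂(0.1597) - 0.8403 × log₂(0.8403)
H(p) = 0.6336
C = 1 - 0.6336 = 0.3664 bits/use


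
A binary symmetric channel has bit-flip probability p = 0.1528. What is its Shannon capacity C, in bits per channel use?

For BSC with error probability p:
C = 1 - H(p) where H(p) is binary entropy
H(0.1528) = -0.1528 × log₂(0.1528) - 0.8472 × log₂(0.8472)
H(p) = 0.6168
C = 1 - 0.6168 = 0.3832 bits/use


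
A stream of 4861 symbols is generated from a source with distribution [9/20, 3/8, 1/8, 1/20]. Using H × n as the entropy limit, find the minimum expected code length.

Entropy H = 1.6401 bits/symbol
Minimum bits = H × n = 1.6401 × 4861
= 7972.71 bits


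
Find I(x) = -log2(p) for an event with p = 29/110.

Information content I(x) = -log₂(p(x))
I = -log₂(29/110) = -log₂(0.2636)
I = 1.9234 bits


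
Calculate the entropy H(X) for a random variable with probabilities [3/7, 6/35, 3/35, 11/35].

H(X) = -Σ p(x) log₂ p(x)
  -3/7 × log₂(3/7) = 0.5239
  -6/35 × log₂(6/35) = 0.4362
  -3/35 × log₂(3/35) = 0.3038
  -11/35 × log₂(11/35) = 0.5248
H(X) = 1.7887 bits


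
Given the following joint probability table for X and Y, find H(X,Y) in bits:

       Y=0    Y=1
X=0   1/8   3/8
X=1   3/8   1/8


H(X,Y) = -Σ p(x,y) log₂ p(x,y)
  p(0,0)=1/8: -0.1250 × log₂(0.1250) = 0.3750
  p(0,1)=3/8: -0.3750 × log₂(0.3750) = 0.5306
  p(1,0)=3/8: -0.3750 × log₂(0.3750) = 0.5306
  p(1,1)=1/8: -0.1250 × log₂(0.1250) = 0.3750
H(X,Y) = 1.8113 bits


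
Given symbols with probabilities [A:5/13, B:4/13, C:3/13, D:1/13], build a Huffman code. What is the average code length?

Huffman tree construction:
Combine smallest probabilities repeatedly
Resulting codes:
  A: 0 (length 1)
  B: 10 (length 2)
  C: 111 (length 3)
  D: 110 (length 3)
Average length = Σ p(s) × length(s) = 1.9231 bits


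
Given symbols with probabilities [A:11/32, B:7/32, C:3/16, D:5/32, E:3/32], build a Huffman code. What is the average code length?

Huffman tree construction:
Combine smallest probabilities repeatedly
Resulting codes:
  A: 11 (length 2)
  B: 01 (length 2)
  C: 00 (length 2)
  D: 101 (length 3)
  E: 100 (length 3)
Average length = Σ p(s) × length(s) = 2.2500 bits


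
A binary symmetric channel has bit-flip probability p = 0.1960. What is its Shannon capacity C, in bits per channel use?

For BSC with error probability p:
C = 1 - H(p) where H(p) is binary entropy
H(0.1960) = -0.1960 × log₂(0.1960) - 0.8040 × log₂(0.8040)
H(p) = 0.7139
C = 1 - 0.7139 = 0.2861 bits/use


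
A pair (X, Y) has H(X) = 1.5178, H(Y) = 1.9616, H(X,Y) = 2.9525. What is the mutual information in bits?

I(X;Y) = H(X) + H(Y) - H(X,Y)
I(X;Y) = 1.5178 + 1.9616 - 2.9525 = 0.5269 bits


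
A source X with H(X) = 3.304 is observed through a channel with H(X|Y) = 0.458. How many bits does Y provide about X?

I(X;Y) = H(X) - H(X|Y)
I(X;Y) = 3.304 - 0.458 = 2.846 bits


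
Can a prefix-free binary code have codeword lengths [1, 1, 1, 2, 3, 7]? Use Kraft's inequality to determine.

Kraft inequality: Σ 2^(-l_i) ≤ 1 for prefix-free code
Calculating: 2^(-1) + 2^(-1) + 2^(-1) + 2^(-2) + 2^(-3) + 2^(-7)
= 0.5 + 0.5 + 0.5 + 0.25 + 0.125 + 0.0078125
= 1.8828
Since 1.8828 > 1, prefix-free code does not exist


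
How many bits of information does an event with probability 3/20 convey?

Information content I(x) = -log₂(p(x))
I = -log₂(3/20) = -log₂(0.1500)
I = 2.7370 bits


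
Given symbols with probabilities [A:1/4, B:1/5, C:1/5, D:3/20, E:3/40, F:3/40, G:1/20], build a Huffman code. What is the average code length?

Huffman tree construction:
Combine smallest probabilities repeatedly
Resulting codes:
  A: 10 (length 2)
  B: 111 (length 3)
  C: 00 (length 2)
  D: 110 (length 3)
  E: 0111 (length 4)
  F: 010 (length 3)
  G: 0110 (length 4)
Average length = Σ p(s) × length(s) = 2.6750 bits


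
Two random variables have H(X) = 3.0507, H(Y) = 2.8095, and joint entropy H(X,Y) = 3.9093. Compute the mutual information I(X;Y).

I(X;Y) = H(X) + H(Y) - H(X,Y)
I(X;Y) = 3.0507 + 2.8095 - 3.9093 = 1.9509 bits


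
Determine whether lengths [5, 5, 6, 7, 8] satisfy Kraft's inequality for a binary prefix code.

Kraft inequality: Σ 2^(-l_i) ≤ 1 for prefix-free code
Calculating: 2^(-5) + 2^(-5) + 2^(-6) + 2^(-7) + 2^(-8)
= 0.03125 + 0.03125 + 0.015625 + 0.0078125 + 0.00390625
= 0.0898
Since 0.0898 ≤ 1, prefix-free code exists


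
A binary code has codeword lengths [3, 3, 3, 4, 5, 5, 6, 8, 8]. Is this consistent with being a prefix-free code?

Kraft inequality: Σ 2^(-l_i) ≤ 1 for prefix-free code
Calculating: 2^(-3) + 2^(-3) + 2^(-3) + 2^(-4) + 2^(-5) + 2^(-5) + 2^(-6) + 2^(-8) + 2^(-8)
= 0.125 + 0.125 + 0.125 + 0.0625 + 0.03125 + 0.03125 + 0.015625 + 0.00390625 + 0.00390625
= 0.5234
Since 0.5234 ≤ 1, prefix-free code exists


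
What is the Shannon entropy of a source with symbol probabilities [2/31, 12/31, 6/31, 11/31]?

H(X) = -Σ p(x) log₂ p(x)
  -2/31 × log₂(2/31) = 0.2551
  -12/31 × log₂(12/31) = 0.5300
  -6/31 × log₂(6/31) = 0.4586
  -11/31 × log₂(11/31) = 0.5304
H(X) = 1.7741 bits


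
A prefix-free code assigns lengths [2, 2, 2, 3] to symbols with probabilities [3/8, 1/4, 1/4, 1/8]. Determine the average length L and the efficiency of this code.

Average length L = Σ p_i × l_i = 2.1250 bits
Entropy H = 1.9056 bits
Efficiency η = H/L × 100% = 89.68%


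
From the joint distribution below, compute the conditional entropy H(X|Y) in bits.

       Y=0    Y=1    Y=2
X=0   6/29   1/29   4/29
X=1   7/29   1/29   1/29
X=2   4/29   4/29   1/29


H(X|Y) = Σ_y p(y) H(X|Y=y)
  p(Y=0) = 17/29, H(X|Y=0) = 1.5486
  p(Y=1) = 6/29, H(X|Y=1) = 1.2516
  p(Y=2) = 6/29, H(X|Y=2) = 1.2516
H(X|Y) = 0.5862×1.5486 + 0.2069×1.2516 + 0.2069×1.2516 = 1.4257 bits


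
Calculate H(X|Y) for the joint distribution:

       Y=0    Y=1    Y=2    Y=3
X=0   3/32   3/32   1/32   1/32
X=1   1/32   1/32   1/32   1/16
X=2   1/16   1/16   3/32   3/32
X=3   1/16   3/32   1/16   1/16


H(X|Y) = Σ_y p(y) H(X|Y=y)
  p(Y=0) = 1/4, H(X|Y=0) = 1.9056
  p(Y=1) = 9/32, H(X|Y=1) = 1.8911
  p(Y=2) = 7/32, H(X|Y=2) = 1.8424
  p(Y=3) = 1/4, H(X|Y=3) = 1.9056
H(X|Y) = 0.2500×1.9056 + 0.2812×1.8911 + 0.2188×1.8424 + 0.2500×1.9056 = 1.8877 bits


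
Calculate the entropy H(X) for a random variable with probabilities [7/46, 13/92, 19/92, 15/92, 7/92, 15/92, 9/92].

H(X) = -Σ p(x) log₂ p(x)
  -7/46 × log₂(7/46) = 0.4133
  -13/92 × log₂(13/92) = 0.3989
  -19/92 × log₂(19/92) = 0.4700
  -15/92 × log₂(15/92) = 0.4266
  -7/92 × log₂(7/92) = 0.2828
  -15/92 × log₂(15/92) = 0.4266
  -9/92 × log₂(9/92) = 0.3281
H(X) = 2.7463 bits


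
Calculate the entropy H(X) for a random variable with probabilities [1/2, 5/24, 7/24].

H(X) = -Σ p(x) log₂ p(x)
  -1/2 × log₂(1/2) = 0.5000
  -5/24 × log₂(5/24) = 0.4715
  -7/24 × log₂(7/24) = 0.5185
H(X) = 1.4899 bits


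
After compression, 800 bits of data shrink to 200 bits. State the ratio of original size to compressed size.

Compression ratio = Original / Compressed
= 800 / 200 = 4.00:1


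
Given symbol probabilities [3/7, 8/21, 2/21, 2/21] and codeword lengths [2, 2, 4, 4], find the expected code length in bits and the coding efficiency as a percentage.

Average length L = Σ p_i × l_i = 2.3810 bits
Entropy H = 1.7004 bits
Efficiency η = H/L × 100% = 71.42%
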